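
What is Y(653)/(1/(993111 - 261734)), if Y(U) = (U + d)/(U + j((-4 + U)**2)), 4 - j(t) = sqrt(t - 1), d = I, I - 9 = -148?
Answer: 27442727794/1161 + 7518555560*sqrt(13)/1161 ≈ 4.6986e+7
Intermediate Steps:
I = -139 (I = 9 - 148 = -139)
d = -139
j(t) = 4 - sqrt(-1 + t) (j(t) = 4 - sqrt(t - 1) = 4 - sqrt(-1 + t))
Y(U) = (-139 + U)/(4 + U - sqrt(-1 + (-4 + U)**2)) (Y(U) = (U - 139)/(U + (4 - sqrt(-1 + (-4 + U)**2))) = (-139 + U)/(4 + U - sqrt(-1 + (-4 + U)**2)))
Y(653)/(1/(993111 - 261734)) = ((-139 + 653)/(4 + 653 - sqrt(-1 + (-4 + 653)**2)))/(1/(993111 - 261734)) = (514/(4 + 653 - sqrt(-1 + 649**2)))/(1/731377) = (514/(4 + 653 - sqrt(-1 + 421201)))/(1/731377) = (514/(4 + 653 - sqrt(421200)))*731377 = (514/(4 + 653 - 180*sqrt(13)))*731377 = (514/(657 - 180*sqrt(13)))*731377 = 375927778/(657 - 180*sqrt(13))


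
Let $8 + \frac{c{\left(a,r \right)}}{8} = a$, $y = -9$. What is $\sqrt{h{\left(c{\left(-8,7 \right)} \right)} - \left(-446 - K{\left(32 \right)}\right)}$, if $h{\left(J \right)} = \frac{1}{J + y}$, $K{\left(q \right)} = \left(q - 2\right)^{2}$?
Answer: $\frac{3 \sqrt{2806993}}{137} \approx 36.688$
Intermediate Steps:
$c{\left(a,r \right)} = -64 + 8 a$
$K{\left(q \right)} = \left(-2 + q\right)^{2}$
$h{\left(J \right)} = \frac{1}{-9 + J}$ ($h{\left(J \right)} = \frac{1}{J - 9} = \frac{1}{-9 + J}$)
$\sqrt{h{\left(c{\left(-8,7 \right)} \right)} - \left(-446 - K{\left(32 \right)}\right)} = \sqrt{\frac{1}{-9 + \left(-64 + 8 \left(-8\right)\right)} - \left(-446 - \left(-2 + 32\right)^{2}\right)} = \sqrt{\frac{1}{-9 - 128} + \left(\left(30^{2} + 431\right) - -15\right)} = \sqrt{\frac{1}{-9 - 128} + \left(\left(900 + 431\right) + 15\right)} = \sqrt{\frac{1}{-137} + \left(1331 + 15\right)} = \sqrt{- \frac{1}{137} + 1346} = \sqrt{\frac{184401}{137}} = \frac{3 \sqrt{2806993}}{137}$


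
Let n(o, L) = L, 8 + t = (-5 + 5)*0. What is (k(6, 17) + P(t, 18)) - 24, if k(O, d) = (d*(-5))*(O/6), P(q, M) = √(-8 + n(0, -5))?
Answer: -109 + I*√13 ≈ -109.0 + 3.6056*I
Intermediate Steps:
t = -8 (t = -8 + (-5 + 5)*0 = -8 + 0*0 = -8 + 0 = -8)
P(q, M) = I*√13 (P(q, M) = √(-8 - 5) = √(-13) = I*√13)
k(O, d) = -5*O*d/6 (k(O, d) = (-5*d)*(O*(⅙)) = (-5*d)*(O/6) = -5*O*d/6)
(k(6, 17) + P(t, 18)) - 24 = (-⅚*6*17 + I*√13) - 24 = (-85 + I*√13) - 24 = -109 + I*√13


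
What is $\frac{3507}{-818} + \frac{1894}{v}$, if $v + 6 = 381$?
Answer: $\frac{234167}{306750} \approx 0.76338$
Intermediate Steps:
$v = 375$ ($v = -6 + 381 = 375$)
$\frac{3507}{-818} + \frac{1894}{v} = \frac{3507}{-818} + \frac{1894}{375} = 3507 \left(- \frac{1}{818}\right) + 1894 \cdot \frac{1}{375} = - \frac{3507}{818} + \frac{1894}{375} = \frac{234167}{306750}$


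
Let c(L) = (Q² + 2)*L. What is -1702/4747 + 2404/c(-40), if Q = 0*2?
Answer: -2886987/94940 ≈ -30.409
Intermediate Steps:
Q = 0
c(L) = 2*L (c(L) = (0² + 2)*L = (0 + 2)*L = 2*L)
-1702/4747 + 2404/c(-40) = -1702/4747 + 2404/((2*(-40))) = -1702*1/4747 + 2404/(-80) = -1702/4747 + 2404*(-1/80) = -1702/4747 - 601/20 = -2886987/94940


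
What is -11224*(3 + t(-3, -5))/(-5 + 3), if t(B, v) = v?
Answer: -11224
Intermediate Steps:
-11224*(3 + t(-3, -5))/(-5 + 3) = -11224*(3 - 5)/(-5 + 3) = -(-22448)/(-2) = -(-22448)*(-1)/2 = -11224*1 = -11224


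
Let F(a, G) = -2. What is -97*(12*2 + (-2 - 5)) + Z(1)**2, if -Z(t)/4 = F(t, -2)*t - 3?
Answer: -1249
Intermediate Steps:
Z(t) = 12 + 8*t (Z(t) = -4*(-2*t - 3) = -4*(-3 - 2*t) = 12 + 8*t)
-97*(12*2 + (-2 - 5)) + Z(1)**2 = -97*(12*2 + (-2 - 5)) + (12 + 8*1)**2 = -97*(24 - 7) + (12 + 8)**2 = -97*17 + 20**2 = -1649 + 400 = -1249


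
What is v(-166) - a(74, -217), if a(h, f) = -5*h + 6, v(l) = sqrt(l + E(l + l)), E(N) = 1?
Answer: 364 + I*sqrt(165) ≈ 364.0 + 12.845*I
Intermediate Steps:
v(l) = sqrt(1 + l) (v(l) = sqrt(l + 1) = sqrt(1 + l))
a(h, f) = 6 - 5*h
v(-166) - a(74, -217) = sqrt(1 - 166) - (6 - 5*74) = sqrt(-165) - (6 - 370) = I*sqrt(165) - 1*(-364) = I*sqrt(165) + 364 = 364 + I*sqrt(165)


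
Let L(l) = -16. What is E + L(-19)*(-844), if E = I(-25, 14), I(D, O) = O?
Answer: 13518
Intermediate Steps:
E = 14
E + L(-19)*(-844) = 14 - 16*(-844) = 14 + 13504 = 13518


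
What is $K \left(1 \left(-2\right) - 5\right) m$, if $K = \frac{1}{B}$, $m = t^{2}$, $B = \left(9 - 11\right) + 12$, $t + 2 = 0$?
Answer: $- \frac{14}{5} \approx -2.8$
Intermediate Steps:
$t = -2$ ($t = -2 + 0 = -2$)
$B = 10$ ($B = -2 + 12 = 10$)
$m = 4$ ($m = \left(-2\right)^{2} = 4$)
$K = \frac{1}{10} \approx 0.1$
$K \left(1 \left(-2\right) - 5\right) m = \frac{1 \left(-2\right) - 5}{10} \cdot 4 = \frac{-2 - 5}{10} \cdot 4 = \frac{1}{10} \left(-7\right) 4 = \left(- \frac{7}{10}\right) 4 = - \frac{14}{5}$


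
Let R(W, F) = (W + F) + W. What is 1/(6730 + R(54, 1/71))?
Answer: 71/485499 ≈ 0.00014624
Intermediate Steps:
R(W, F) = F + 2*W (R(W, F) = (F + W) + W = F + 2*W)
1/(6730 + R(54, 1/71)) = 1/(6730 + (1/71 + 2*54)) = 1/(6730 + (1/71 + 108)) = 1/(6730 + 7669/71) = 1/(485499/71) = 71/485499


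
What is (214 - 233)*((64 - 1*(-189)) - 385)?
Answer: 2508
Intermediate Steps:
(214 - 233)*((64 - 1*(-189)) - 385) = -19*((64 + 189) - 385) = -19*(253 - 385) = -19*(-132) = 2508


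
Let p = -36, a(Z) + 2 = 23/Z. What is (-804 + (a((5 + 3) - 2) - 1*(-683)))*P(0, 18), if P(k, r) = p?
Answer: 4290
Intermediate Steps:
a(Z) = -2 + 23/Z
P(k, r) = -36
(-804 + (a((5 + 3) - 2) - 1*(-683)))*P(0, 18) = (-804 + ((-2 + 23/((5 + 3) - 2)) - 1*(-683)))*(-36) = (-804 + ((-2 + 23/(8 - 2)) + 683))*(-36) = (-804 + ((-2 + 23/6) + 683))*(-36) = (-804 + (11/6 + 683))*(-36) = (-804 + 4109/6)*(-36) = -715/6*(-36) = 4290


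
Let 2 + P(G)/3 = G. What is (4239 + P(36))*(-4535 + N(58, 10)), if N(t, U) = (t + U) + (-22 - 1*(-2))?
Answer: -19478067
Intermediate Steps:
P(G) = -6 + 3*G
N(t, U) = -20 + U + t (N(t, U) = (U + t) + (-22 + 2) = (U + t) - 20 = -20 + U + t)
(4239 + P(36))*(-4535 + N(58, 10)) = (4239 + (-6 + 3*36))*(-4535 + (-20 + 10 + 58)) = (4239 + (-6 + 108))*(-4535 + 48) = (4239 + 102)*(-4487) = 4341*(-4487) = -19478067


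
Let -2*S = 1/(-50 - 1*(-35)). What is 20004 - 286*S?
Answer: 299917/15 ≈ 19994.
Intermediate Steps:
S = 1/30 (S = -1/(2*(-50 - 1*(-35))) = -1/(2*(-50 + 35)) = -1/2/(-15) = -1/2*(-1/15) = 1/30 ≈ 0.033333)
20004 - 286*S = 20004 - 286/30 = 20004 - 1*143/15 = 20004 - 143/15 = 299917/15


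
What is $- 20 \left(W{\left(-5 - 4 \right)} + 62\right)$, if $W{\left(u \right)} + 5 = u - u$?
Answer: $-1140$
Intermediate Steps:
$W{\left(u \right)} = -5$ ($W{\left(u \right)} = -5 + \left(u - u\right) = -5 + 0 = -5$)
$- 20 \left(W{\left(-5 - 4 \right)} + 62\right) = - 20 \left(-5 + 62\right) = \left(-20\right) 57 = -1140$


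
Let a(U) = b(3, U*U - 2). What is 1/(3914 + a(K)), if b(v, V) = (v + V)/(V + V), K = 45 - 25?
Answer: 796/3115945 ≈ 0.00025546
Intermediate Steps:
K = 20
b(v, V) = (V + v)/(2*V) (b(v, V) = (V + v)/((2*V)) = (V + v)*(1/(2*V)) = (V + v)/(2*V))
a(U) = (1 + U²)/(2*(-2 + U²)) (a(U) = ((U*U - 2) + 3)/(2*(U*U - 2)) = ((U² - 2) + 3)/(2*(U² - 2)) = ((-2 + U²) + 3)/(2*(-2 + U²)) = (1 + U²)/(2*(-2 + U²)))
1/(3914 + a(K)) = 1/(3914 + (1 + 20²)/(2*(-2 + 20²))) = 1/(3914 + (1 + 400)/(2*(-2 + 400))) = 1/(3914 + (½)*401/398) = 1/(3914 + (½)*(1/398)*401) = 1/(3914 + 401/796) = 1/(3115945/796) = 796/3115945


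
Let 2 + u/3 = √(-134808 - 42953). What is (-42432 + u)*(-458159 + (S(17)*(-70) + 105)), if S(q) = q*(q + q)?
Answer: 21155937132 - 1495542*I*√177761 ≈ 2.1156e+10 - 6.3055e+8*I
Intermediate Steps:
u = -6 + 3*I*√177761 (u = -6 + 3*√(-134808 - 42953) = -6 + 3*√(-177761) = -6 + 3*(I*√177761) = -6 + 3*I*√177761 ≈ -6.0 + 1264.9*I)
S(q) = 2*q² (S(q) = q*(2*q) = 2*q²)
(-42432 + u)*(-458159 + (S(17)*(-70) + 105)) = (-42432 + (-6 + 3*I*√177761))*(-458159 + ((2*17²)*(-70) + 105)) = (-42438 + 3*I*√177761)*(-458159 + ((2*289)*(-70) + 105)) = (-42438 + 3*I*√177761)*(-458159 + (578*(-70) + 105)) = (-42438 + 3*I*√177761)*(-458159 + (-40460 + 105)) = (-42438 + 3*I*√177761)*(-458159 - 40355) = (-42438 + 3*I*√177761)*(-498514) = 21155937132 - 1495542*I*√177761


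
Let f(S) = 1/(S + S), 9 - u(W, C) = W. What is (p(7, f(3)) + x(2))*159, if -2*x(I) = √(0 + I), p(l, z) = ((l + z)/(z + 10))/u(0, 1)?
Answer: 2279/183 - 159*√2/2 ≈ -99.976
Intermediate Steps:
u(W, C) = 9 - W
f(S) = 1/(2*S)
p(l, z) = (l + z)/(9*(10 + z)) (p(l, z) = ((l + z)/(z + 10))/(9 - 1*0) = ((l + z)/(10 + z))/(9 + 0) = ((l + z)/(10 + z))/9 = ((l + z)/(10 + z))*(⅑) = (l + z)/(9*(10 + z)))
x(I) = -√I/2 (x(I) = -√(0 + I)/2 = -√I/2)
(p(7, f(3)) + x(2))*159 = ((7 + (½)/3)/(9*(10 + (½)/3)) - √2/2)*159 = ((7 + (½)*(⅓))/(9*(10 + (½)*(⅓))) - √2/2)*159 = ((7 + ⅙)/(9*(10 + ⅙)) - √2/2)*159 = ((⅑)*(43/6)/(61/6) - √2/2)*159 = ((⅑)*(6/61)*(43/6) - √2/2)*159 = (43/549 - √2/2)*159 = 2279/183 - 159*√2/2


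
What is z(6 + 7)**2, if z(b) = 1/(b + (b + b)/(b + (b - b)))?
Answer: 1/225 ≈ 0.0044444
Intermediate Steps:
z(b) = 1/(2 + b) (z(b) = 1/(b + (2*b)/(b + 0)) = 1/(b + (2*b)/b) = 1/(b + 2) = 1/(2 + b))
z(6 + 7)**2 = (1/(2 + (6 + 7)))**2 = (1/(2 + 13))**2 = (1/15)**2 = 1/225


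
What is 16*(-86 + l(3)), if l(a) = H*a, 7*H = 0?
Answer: -1376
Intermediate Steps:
H = 0 (H = (⅐)*0 = 0)
l(a) = 0 (l(a) = 0*a = 0)
16*(-86 + l(3)) = 16*(-86 + 0) = 16*(-86) = -1376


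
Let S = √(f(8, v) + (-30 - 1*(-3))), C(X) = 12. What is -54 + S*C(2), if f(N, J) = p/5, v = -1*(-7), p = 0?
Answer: -54 + 36*I*√3 ≈ -54.0 + 62.354*I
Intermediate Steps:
v = 7
f(N, J) = 0 (f(N, J) = 0/5 = 0*(⅕) = 0)
S = 3*I*√3 (S = √(0 + (-30 - 1*(-3))) = √(0 + (-30 + 3)) = √(0 - 27) = √(-27) = 3*I*√3 ≈ 5.1962*I)
-54 + S*C(2) = -54 + (3*I*√3)*12 = -54 + 36*I*√3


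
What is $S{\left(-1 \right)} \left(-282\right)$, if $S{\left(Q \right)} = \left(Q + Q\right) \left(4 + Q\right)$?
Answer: $1692$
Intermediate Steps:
$S{\left(Q \right)} = 2 Q \left(4 + Q\right)$
$S{\left(-1 \right)} \left(-282\right) = 2 \left(-1\right) \left(4 - 1\right) \left(-282\right) = 2 \left(-1\right) 3 \left(-282\right) = \left(-6\right) \left(-282\right) = 1692$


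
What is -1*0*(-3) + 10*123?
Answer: 1230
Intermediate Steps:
-1*0*(-3) + 10*123 = 0*(-3) + 1230 = 0 + 1230 = 1230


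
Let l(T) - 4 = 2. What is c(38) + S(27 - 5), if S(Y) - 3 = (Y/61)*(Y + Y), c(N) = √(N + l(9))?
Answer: 1151/61 + 2*√11 ≈ 25.502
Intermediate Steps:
l(T) = 6 (l(T) = 4 + 2 = 6)
c(N) = √(6 + N) (c(N) = √(N + 6) = √(6 + N))
S(Y) = 3 + 2*Y²/61 (S(Y) = 3 + (Y/61)*(Y + Y) = 3 + (Y*(1/61))*(2*Y) = 3 + (Y/61)*(2*Y) = 3 + 2*Y²/61)
c(38) + S(27 - 5) = √(6 + 38) + (3 + 2*(27 - 5)²/61) = √44 + (3 + (2/61)*22²) = 2*√11 + (3 + (2/61)*484) = 2*√11 + (3 + 968/61) = 2*√11 + 1151/61 = 1151/61 + 2*√11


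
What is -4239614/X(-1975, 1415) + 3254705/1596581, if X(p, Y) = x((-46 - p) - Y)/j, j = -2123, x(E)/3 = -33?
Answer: -1306395192536317/14369229 ≈ -9.0916e+7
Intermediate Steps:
x(E) = -99 (x(E) = 3*(-33) = -99)
X(p, Y) = 9/193 (X(p, Y) = -99/(-2123) = -99*(-1/2123) = 9/193)
-4239614/X(-1975, 1415) + 3254705/1596581 = -4239614/9/193 + 3254705/1596581 = -4239614*193/9 + 3254705*(1/1596581) = -818245502/9 + 3254705/1596581 = -1306395192536317/14369229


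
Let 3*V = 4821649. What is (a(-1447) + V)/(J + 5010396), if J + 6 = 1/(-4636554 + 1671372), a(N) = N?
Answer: 4761398323352/14856718240979 ≈ 0.32049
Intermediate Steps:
V = 4821649/3 (V = (⅓)*4821649 = 4821649/3 ≈ 1.6072e+6)
J = -17791093/2965182 (J = -6 + 1/(-4636554 + 1671372) = -6 + 1/(-2965182) = -6 - 1/2965182 = -17791093/2965182 ≈ -6.0000)
(a(-1447) + V)/(J + 5010396) = (-1447 + 4821649/3)/(-17791093/2965182 + 5010396) = 4817308/(3*(14856718240979/2965182)) = (4817308/3)*(2965182/14856718240979) = 4761398323352/14856718240979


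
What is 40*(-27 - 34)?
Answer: -2440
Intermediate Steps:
40*(-27 - 34) = 40*(-61) = -2440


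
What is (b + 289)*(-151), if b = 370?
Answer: -99509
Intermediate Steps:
(b + 289)*(-151) = (370 + 289)*(-151) = 659*(-151) = -99509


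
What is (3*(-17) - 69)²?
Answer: 14400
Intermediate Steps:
(3*(-17) - 69)² = (-51 - 69)² = (-120)² = 14400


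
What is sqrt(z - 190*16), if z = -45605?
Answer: 3*I*sqrt(5405) ≈ 220.56*I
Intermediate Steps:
sqrt(z - 190*16) = sqrt(-45605 - 190*16) = sqrt(-45605 - 3040) = sqrt(-48645) = 3*I*sqrt(5405)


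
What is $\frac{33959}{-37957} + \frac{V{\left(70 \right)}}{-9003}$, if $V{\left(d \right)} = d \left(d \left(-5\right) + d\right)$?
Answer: $\frac{438224323}{341726871} \approx 1.2824$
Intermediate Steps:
$V{\left(d \right)} = - 4 d^{2}$ ($V{\left(d \right)} = d \left(- 5 d + d\right) = d \left(- 4 d\right) = - 4 d^{2}$)
$\frac{33959}{-37957} + \frac{V{\left(70 \right)}}{-9003} = \frac{33959}{-37957} + \frac{\left(-4\right) 70^{2}}{-9003} = 33959 \left(- \frac{1}{37957}\right) + \left(-4\right) 4900 \left(- \frac{1}{9003}\right) = - \frac{33959}{37957} - - \frac{19600}{9003} = - \frac{33959}{37957} + \frac{19600}{9003} = \frac{438224323}{341726871}$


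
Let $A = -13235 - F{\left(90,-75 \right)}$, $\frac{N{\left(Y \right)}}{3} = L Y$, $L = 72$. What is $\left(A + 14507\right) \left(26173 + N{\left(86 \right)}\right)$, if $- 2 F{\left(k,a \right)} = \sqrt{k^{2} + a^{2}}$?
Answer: $56920728 + \frac{671235 \sqrt{61}}{2} \approx 5.9542 \cdot 10^{7}$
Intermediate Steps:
$F{\left(k,a \right)} = - \frac{\sqrt{a^{2} + k^{2}}}{2}$ ($F{\left(k,a \right)} = - \frac{\sqrt{k^{2} + a^{2}}}{2} = - \frac{\sqrt{a^{2} + k^{2}}}{2}$)
$N{\left(Y \right)} = 216 Y$ ($N{\left(Y \right)} = 3 \cdot 72 Y = 216 Y$)
$A = -13235 + \frac{15 \sqrt{61}}{2}$ ($A = -13235 - - \frac{\sqrt{\left(-75\right)^{2} + 90^{2}}}{2} = -13235 - - \frac{\sqrt{5625 + 8100}}{2} = -13235 - - \frac{\sqrt{13725}}{2} = -13235 - - \frac{15 \sqrt{61}}{2} = -13235 + \frac{15 \sqrt{61}}{2} \approx -13176.0$)
$\left(A + 14507\right) \left(26173 + N{\left(86 \right)}\right) = \left(\left(-13235 + \frac{15 \sqrt{61}}{2}\right) + 14507\right) \left(26173 + 216 \cdot 86\right) = \left(1272 + \frac{15 \sqrt{61}}{2}\right) \left(26173 + 18576\right) = \left(1272 + \frac{15 \sqrt{61}}{2}\right) 44749 = 56920728 + \frac{671235 \sqrt{61}}{2}$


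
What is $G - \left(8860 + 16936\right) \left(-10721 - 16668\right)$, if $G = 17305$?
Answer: $706543949$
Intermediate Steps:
$G - \left(8860 + 16936\right) \left(-10721 - 16668\right) = 17305 - \left(8860 + 16936\right) \left(-10721 - 16668\right) = 17305 - 25796 \left(-27389\right) = 17305 - -706526644 = 17305 + 706526644 = 706543949$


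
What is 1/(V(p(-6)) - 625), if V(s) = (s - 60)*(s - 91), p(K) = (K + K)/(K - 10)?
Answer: 16/75557 ≈ 0.00021176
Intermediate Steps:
p(K) = 2*K/(-10 + K) (p(K) = (2*K)/(-10 + K) = 2*K/(-10 + K))
V(s) = (-91 + s)*(-60 + s) (V(s) = (-60 + s)*(-91 + s) = (-91 + s)*(-60 + s))
1/(V(p(-6)) - 625) = 1/((5460 + (2*(-6)/(-10 - 6))² - 302*(-6)/(-10 - 6)) - 625) = 1/((5460 + (2*(-6)/(-16))² - 302*(-6)/(-16)) - 625) = 1/((5460 + (2*(-6)*(-1/16))² - 302*(-6)*(-1)/16) - 625) = 1/((5460 + (¾)² - 151*¾) - 625) = 1/((5460 + 9/16 - 453/4) - 625) = 1/(85557/16 - 625) = 1/(75557/16) = 16/75557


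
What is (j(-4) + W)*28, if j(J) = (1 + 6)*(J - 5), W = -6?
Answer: -1932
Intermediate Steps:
j(J) = -35 + 7*J (j(J) = 7*(-5 + J) = -35 + 7*J)
(j(-4) + W)*28 = ((-35 + 7*(-4)) - 6)*28 = ((-35 - 28) - 6)*28 = (-63 - 6)*28 = -69*28 = -1932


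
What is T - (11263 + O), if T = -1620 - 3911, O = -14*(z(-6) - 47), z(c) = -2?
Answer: -17480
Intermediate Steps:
O = 686 (O = -14*(-2 - 47) = -14*(-49) = 686)
T = -5531
T - (11263 + O) = -5531 - (11263 + 686) = -5531 - 1*11949 = -5531 - 11949 = -17480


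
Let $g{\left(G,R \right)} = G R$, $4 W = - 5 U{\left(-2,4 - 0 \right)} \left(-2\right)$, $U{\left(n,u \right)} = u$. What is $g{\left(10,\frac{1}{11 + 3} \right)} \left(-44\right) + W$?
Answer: $- \frac{150}{7} \approx -21.429$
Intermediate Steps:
$W = 10$ ($W = \frac{- 5 \left(4 - 0\right) \left(-2\right)}{4} = \frac{- 5 \left(4 + 0\right) \left(-2\right)}{4} = \frac{\left(-5\right) 4 \left(-2\right)}{4} = \frac{\left(-20\right) \left(-2\right)}{4} = \frac{1}{4} \cdot 40 = 10$)
$g{\left(10,\frac{1}{11 + 3} \right)} \left(-44\right) + W = \frac{10}{11 + 3} \left(-44\right) + 10 = \frac{10}{14} \left(-44\right) + 10 = 10 \cdot \frac{1}{14} \left(-44\right) + 10 = \frac{5}{7} \left(-44\right) + 10 = - \frac{220}{7} + 10 = - \frac{150}{7}$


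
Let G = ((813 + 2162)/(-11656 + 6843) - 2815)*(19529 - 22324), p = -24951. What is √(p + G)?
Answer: √181722270274431/4813 ≈ 2800.8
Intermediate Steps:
G = 37876638150/4813 (G = (2975/(-4813) - 2815)*(-2795) = (2975*(-1/4813) - 2815)*(-2795) = (-2975/4813 - 2815)*(-2795) = -13551570/4813*(-2795) = 37876638150/4813 ≈ 7.8697e+6)
√(p + G) = √(-24951 + 37876638150/4813) = √(37756548987/4813) = √181722270274431/4813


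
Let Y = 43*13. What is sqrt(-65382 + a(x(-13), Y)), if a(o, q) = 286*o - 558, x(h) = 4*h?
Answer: 2*I*sqrt(20203) ≈ 284.27*I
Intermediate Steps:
Y = 559
a(o, q) = -558 + 286*o
sqrt(-65382 + a(x(-13), Y)) = sqrt(-65382 + (-558 + 286*(4*(-13)))) = sqrt(-65382 + (-558 + 286*(-52))) = sqrt(-65382 + (-558 - 14872)) = sqrt(-65382 - 15430) = sqrt(-80812) = 2*I*sqrt(20203)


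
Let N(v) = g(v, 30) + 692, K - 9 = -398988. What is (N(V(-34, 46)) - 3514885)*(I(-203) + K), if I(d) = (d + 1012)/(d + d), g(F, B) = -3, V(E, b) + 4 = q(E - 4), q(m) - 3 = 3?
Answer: 40660824840962/29 ≈ 1.4021e+12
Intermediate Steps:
q(m) = 6 (q(m) = 3 + 3 = 6)
V(E, b) = 2 (V(E, b) = -4 + 6 = 2)
K = -398979 (K = 9 - 398988 = -398979)
N(v) = 689 (N(v) = -3 + 692 = 689)
I(d) = (1012 + d)/(2*d) (I(d) = (1012 + d)/((2*d)) = (1012 + d)*(1/(2*d)) = (1012 + d)/(2*d))
(N(V(-34, 46)) - 3514885)*(I(-203) + K) = (689 - 3514885)*((½)*(1012 - 203)/(-203) - 398979) = -3514196*((½)*(-1/203)*809 - 398979) = -3514196*(-809/406 - 398979) = -3514196*(-161986283/406) = 40660824840962/29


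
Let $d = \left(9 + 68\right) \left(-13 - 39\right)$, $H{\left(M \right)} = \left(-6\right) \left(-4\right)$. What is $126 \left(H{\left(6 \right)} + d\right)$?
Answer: $-501480$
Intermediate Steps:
$H{\left(M \right)} = 24$
$d = -4004$ ($d = 77 \left(-52\right) = -4004$)
$126 \left(H{\left(6 \right)} + d\right) = 126 \left(24 - 4004\right) = 126 \left(-3980\right) = -501480$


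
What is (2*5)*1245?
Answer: 12450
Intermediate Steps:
(2*5)*1245 = 10*1245 = 12450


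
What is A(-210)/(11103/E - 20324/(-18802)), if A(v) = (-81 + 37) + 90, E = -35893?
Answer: 15521784278/260365363 ≈ 59.615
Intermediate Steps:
A(v) = 46 (A(v) = -44 + 90 = 46)
A(-210)/(11103/E - 20324/(-18802)) = 46/(11103/(-35893) - 20324/(-18802)) = 46/(11103*(-1/35893) - 20324*(-1/18802)) = 46/(-11103/35893 + 10162/9401) = 46/(260365363/337430093) = 46*(337430093/260365363) = 15521784278/260365363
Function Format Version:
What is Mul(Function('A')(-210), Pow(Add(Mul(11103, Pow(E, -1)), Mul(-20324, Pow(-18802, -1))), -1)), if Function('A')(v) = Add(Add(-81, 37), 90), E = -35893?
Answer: Rational(15521784278, 260365363) ≈ 59.615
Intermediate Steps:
Function('A')(v) = 46 (Function('A')(v) = Add(-44, 90) = 46)
Mul(Function('A')(-210), Pow(Add(Mul(11103, Pow(E, -1)), Mul(-20324, Pow(-18802, -1))), -1)) = Mul(46, Pow(Add(Mul(11103, Pow(-35893, -1)), Mul(-20324, Pow(-18802, -1))), -1)) = Mul(46, Pow(Add(Mul(11103, Rational(-1, 35893)), Mul(-20324, Rational(-1, 18802))), -1)) = Mul(46, Pow(Add(Rational(-11103, 35893), Rational(10162, 9401)), -1)) = Mul(46, Pow(Rational(260365363, 337430093), -1)) = Mul(46, Rational(337430093, 260365363)) = Rational(15521784278, 260365363)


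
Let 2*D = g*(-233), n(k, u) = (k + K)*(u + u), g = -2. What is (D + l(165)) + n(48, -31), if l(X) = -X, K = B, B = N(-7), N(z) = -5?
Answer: -2598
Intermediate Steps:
B = -5
K = -5
n(k, u) = 2*u*(-5 + k) (n(k, u) = (k - 5)*(u + u) = (-5 + k)*(2*u) = 2*u*(-5 + k))
D = 233 (D = (-2*(-233))/2 = (½)*466 = 233)
(D + l(165)) + n(48, -31) = (233 - 1*165) + 2*(-31)*(-5 + 48) = (233 - 165) + 2*(-31)*43 = 68 - 2666 = -2598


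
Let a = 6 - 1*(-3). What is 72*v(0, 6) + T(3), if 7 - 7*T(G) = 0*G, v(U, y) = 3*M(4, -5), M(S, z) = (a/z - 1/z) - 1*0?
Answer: -1723/5 ≈ -344.60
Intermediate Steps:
a = 9 (a = 6 + 3 = 9)
M(S, z) = 8/z (M(S, z) = (9/z - 1/z) - 1*0 = 8/z + 0 = 8/z)
v(U, y) = -24/5 (v(U, y) = 3*(8/(-5)) = 3*(8*(-⅕)) = 3*(-8/5) = -24/5)
T(G) = 1 (T(G) = 1 - 0*G = 1 - ⅐*0 = 1 + 0 = 1)
72*v(0, 6) + T(3) = 72*(-24/5) + 1 = -1728/5 + 1 = -1723/5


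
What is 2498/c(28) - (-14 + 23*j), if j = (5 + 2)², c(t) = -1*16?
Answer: -10153/8 ≈ -1269.1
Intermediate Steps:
c(t) = -16
j = 49 (j = 7² = 49)
2498/c(28) - (-14 + 23*j) = 2498/(-16) - (-14 + 23*49) = 2498*(-1/16) - (-14 + 1127) = -1249/8 - 1*1113 = -1249/8 - 1113 = -10153/8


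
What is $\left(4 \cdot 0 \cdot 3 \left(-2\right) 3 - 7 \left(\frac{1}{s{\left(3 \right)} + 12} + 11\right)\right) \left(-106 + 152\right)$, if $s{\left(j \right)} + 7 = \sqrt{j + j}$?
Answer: $- \frac{68908}{19} + \frac{322 \sqrt{6}}{19} \approx -3585.2$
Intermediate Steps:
$s{\left(j \right)} = -7 + \sqrt{2} \sqrt{j}$ ($s{\left(j \right)} = -7 + \sqrt{j + j} = -7 + \sqrt{2 j} = -7 + \sqrt{2} \sqrt{j}$)
$\left(4 \cdot 0 \cdot 3 \left(-2\right) 3 - 7 \left(\frac{1}{s{\left(3 \right)} + 12} + 11\right)\right) \left(-106 + 152\right) = \left(4 \cdot 0 \cdot 3 \left(-2\right) 3 - 7 \left(\frac{1}{\left(-7 + \sqrt{2} \sqrt{3}\right) + 12} + 11\right)\right) \left(-106 + 152\right) = \left(0 \left(\left(-6\right) 3\right) - 7 \left(\frac{1}{\left(-7 + \sqrt{6}\right) + 12} + 11\right)\right) 46 = \left(0 \left(-18\right) - 7 \left(\frac{1}{5 + \sqrt{6}} + 11\right)\right) 46 = \left(0 - 7 \left(11 + \frac{1}{5 + \sqrt{6}}\right)\right) 46 = \left(0 - \left(77 + \frac{7}{5 + \sqrt{6}}\right)\right) 46 = \left(-77 - \frac{7}{5 + \sqrt{6}}\right) 46 = -3542 - \frac{322}{5 + \sqrt{6}}$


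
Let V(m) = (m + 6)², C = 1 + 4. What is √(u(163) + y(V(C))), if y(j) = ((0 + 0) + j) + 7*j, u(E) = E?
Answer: √1131 ≈ 33.630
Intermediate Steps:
C = 5
V(m) = (6 + m)²
y(j) = 8*j (y(j) = (0 + j) + 7*j = j + 7*j = 8*j)
√(u(163) + y(V(C))) = √(163 + 8*(6 + 5)²) = √(163 + 8*11²) = √(163 + 8*121) = √(163 + 968) = √1131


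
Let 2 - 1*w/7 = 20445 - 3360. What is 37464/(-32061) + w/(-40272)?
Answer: 775045411/430386864 ≈ 1.8008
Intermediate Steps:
w = -119581 (w = 14 - 7*(20445 - 3360) = 14 - 7*17085 = 14 - 119595 = -119581)
37464/(-32061) + w/(-40272) = 37464/(-32061) - 119581/(-40272) = 37464*(-1/32061) - 119581*(-1/40272) = -12488/10687 + 119581/40272 = 775045411/430386864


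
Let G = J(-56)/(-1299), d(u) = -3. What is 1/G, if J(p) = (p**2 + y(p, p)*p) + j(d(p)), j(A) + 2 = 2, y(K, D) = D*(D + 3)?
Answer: 1299/163072 ≈ 0.0079658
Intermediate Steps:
y(K, D) = D*(3 + D)
j(A) = 0 (j(A) = -2 + 2 = 0)
J(p) = p**2 + p**2*(3 + p) (J(p) = (p**2 + (p*(3 + p))*p) + 0 = (p**2 + p**2*(3 + p)) + 0 = p**2 + p**2*(3 + p))
G = 163072/1299 (G = ((-56)**2*(4 - 56))/(-1299) = (3136*(-52))*(-1/1299) = -163072*(-1/1299) = 163072/1299 ≈ 125.54)
1/G = 1/(163072/1299) = 1299/163072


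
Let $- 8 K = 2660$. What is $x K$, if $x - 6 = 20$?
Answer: $-8645$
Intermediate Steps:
$K = - \frac{665}{2}$ ($K = \left(- \frac{1}{8}\right) 2660 = - \frac{665}{2} \approx -332.5$)
$x = 26$ ($x = 6 + 20 = 26$)
$x K = 26 \left(- \frac{665}{2}\right) = -8645$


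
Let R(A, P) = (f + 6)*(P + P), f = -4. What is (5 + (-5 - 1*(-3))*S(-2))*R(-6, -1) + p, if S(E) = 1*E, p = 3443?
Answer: 3407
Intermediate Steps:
S(E) = E
R(A, P) = 4*P (R(A, P) = (-4 + 6)*(P + P) = 2*(2*P) = 4*P)
(5 + (-5 - 1*(-3))*S(-2))*R(-6, -1) + p = (5 + (-5 - 1*(-3))*(-2))*(4*(-1)) + 3443 = (5 + (-5 + 3)*(-2))*(-4) + 3443 = (5 - 2*(-2))*(-4) + 3443 = (5 + 4)*(-4) + 3443 = 9*(-4) + 3443 = -36 + 3443 = 3407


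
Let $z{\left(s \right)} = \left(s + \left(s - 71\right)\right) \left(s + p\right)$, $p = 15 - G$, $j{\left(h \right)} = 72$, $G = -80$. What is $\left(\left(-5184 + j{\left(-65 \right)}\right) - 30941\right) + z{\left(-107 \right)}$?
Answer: $-32633$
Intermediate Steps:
$p = 95$ ($p = 15 - -80 = 15 + 80 = 95$)
$z{\left(s \right)} = \left(-71 + 2 s\right) \left(95 + s\right)$ ($z{\left(s \right)} = \left(s + \left(s - 71\right)\right) \left(s + 95\right) = \left(s + \left(-71 + s\right)\right) \left(95 + s\right) = \left(-71 + 2 s\right) \left(95 + s\right)$)
$\left(\left(-5184 + j{\left(-65 \right)}\right) - 30941\right) + z{\left(-107 \right)} = \left(\left(-5184 + 72\right) - 30941\right) + \left(-6745 + 2 \left(-107\right)^{2} + 119 \left(-107\right)\right) = \left(-5112 - 30941\right) - -3420 = -36053 - -3420 = -36053 + 3420 = -32633$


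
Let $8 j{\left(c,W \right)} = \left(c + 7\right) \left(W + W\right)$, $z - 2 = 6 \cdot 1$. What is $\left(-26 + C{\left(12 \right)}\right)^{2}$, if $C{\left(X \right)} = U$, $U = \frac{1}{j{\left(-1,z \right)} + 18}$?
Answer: $\frac{606841}{900} \approx 674.27$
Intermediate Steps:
$z = 8$ ($z = 2 + 6 \cdot 1 = 2 + 6 = 8$)
$j{\left(c,W \right)} = \frac{W \left(7 + c\right)}{4}$ ($j{\left(c,W \right)} = \frac{\left(c + 7\right) \left(W + W\right)}{8} = \frac{\left(7 + c\right) 2 W}{8} = \frac{2 W \left(7 + c\right)}{8} = \frac{W \left(7 + c\right)}{4}$)
$U = \frac{1}{30}$ ($U = \frac{1}{\frac{1}{4} \cdot 8 \left(7 - 1\right) + 18} = \frac{1}{\frac{1}{4} \cdot 8 \cdot 6 + 18} = \frac{1}{12 + 18} = \frac{1}{30} \approx 0.033333$)
$C{\left(X \right)} = \frac{1}{30}$
$\left(-26 + C{\left(12 \right)}\right)^{2} = \left(-26 + \frac{1}{30}\right)^{2} = \left(- \frac{779}{30}\right)^{2} = \frac{606841}{900}$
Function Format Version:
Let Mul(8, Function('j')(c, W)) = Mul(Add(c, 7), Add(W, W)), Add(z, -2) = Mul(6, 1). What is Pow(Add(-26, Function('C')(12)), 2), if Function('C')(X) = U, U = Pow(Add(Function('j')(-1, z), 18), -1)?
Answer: Rational(606841, 900) ≈ 674.27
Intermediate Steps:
z = 8 (z = Add(2, Mul(6, 1)) = Add(2, 6) = 8)
Function('j')(c, W) = Mul(Rational(1, 4), W, Add(7, c)) (Function('j')(c, W) = Mul(Rational(1, 8), Mul(Add(c, 7), Add(W, W))) = Mul(Rational(1, 8), Mul(Add(7, c), Mul(2, W))) = Mul(Rational(1, 8), Mul(2, W, Add(7, c))) = Mul(Rational(1, 4), W, Add(7, c)))
U = Rational(1, 30) (U = Pow(Add(Mul(Rational(1, 4), 8, Add(7, -1)), 18), -1) = Pow(Add(Mul(Rational(1, 4), 8, 6), 18), -1) = Pow(Add(12, 18), -1) = Pow(30, -1) = Rational(1, 30) ≈ 0.033333)
Function('C')(X) = Rational(1, 30)
Pow(Add(-26, Function('C')(12)), 2) = Pow(Add(-26, Rational(1, 30)), 2) = Pow(Rational(-779, 30), 2) = Rational(606841, 900)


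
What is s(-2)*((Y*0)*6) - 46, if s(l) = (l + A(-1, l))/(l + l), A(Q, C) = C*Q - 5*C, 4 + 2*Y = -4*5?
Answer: -46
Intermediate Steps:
Y = -12 (Y = -2 + (-4*5)/2 = -2 + (1/2)*(-20) = -2 - 10 = -12)
A(Q, C) = -5*C + C*Q
s(l) = -5/2 (s(l) = (l + l*(-5 - 1))/(l + l) = (l + l*(-6))/((2*l)) = (l - 6*l)*(1/(2*l)) = (-5*l)*(1/(2*l)) = -5/2)
s(-2)*((Y*0)*6) - 46 = -5*(-12*0)*6/2 - 46 = -0*6 - 46 = -5/2*0 - 46 = 0 - 46 = -46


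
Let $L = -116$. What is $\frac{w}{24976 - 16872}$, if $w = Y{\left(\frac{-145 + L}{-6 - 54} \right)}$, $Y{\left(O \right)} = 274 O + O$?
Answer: $\frac{4785}{32416} \approx 0.14761$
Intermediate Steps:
$Y{\left(O \right)} = 275 O$
$w = \frac{4785}{4}$ ($w = 275 \frac{-145 - 116}{-6 - 54} = 275 \left(- \frac{261}{-60}\right) = 275 \left(\left(-261\right) \left(- \frac{1}{60}\right)\right) = 275 \cdot \frac{87}{20} = \frac{4785}{4} \approx 1196.3$)
$\frac{w}{24976 - 16872} = \frac{4785}{4 \left(24976 - 16872\right)} = \frac{4785}{4 \cdot 8104} = \frac{4785}{4} \cdot \frac{1}{8104} = \frac{4785}{32416}$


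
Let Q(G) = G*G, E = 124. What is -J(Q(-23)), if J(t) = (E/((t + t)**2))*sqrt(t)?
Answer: -31/12167 ≈ -0.0025479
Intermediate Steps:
Q(G) = G**2
J(t) = 31/t**(3/2) (J(t) = (124/((t + t)**2))*sqrt(t) = (124/((2*t)**2))*sqrt(t) = (124/((4*t**2)))*sqrt(t) = (124*(1/(4*t**2)))*sqrt(t) = (31/t**2)*sqrt(t) = 31/t**(3/2))
-J(Q(-23)) = -31/((-23)**2)**(3/2) = -31/529**(3/2) = -31/12167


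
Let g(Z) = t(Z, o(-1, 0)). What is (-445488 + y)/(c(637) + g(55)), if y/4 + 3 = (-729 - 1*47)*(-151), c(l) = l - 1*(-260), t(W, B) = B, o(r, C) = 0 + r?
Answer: 5801/224 ≈ 25.897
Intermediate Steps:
o(r, C) = r
g(Z) = -1
c(l) = 260 + l (c(l) = l + 260 = 260 + l)
y = 468692 (y = -12 + 4*((-729 - 1*47)*(-151)) = -12 + 4*((-729 - 47)*(-151)) = -12 + 4*(-776*(-151)) = -12 + 4*117176 = -12 + 468704 = 468692)
(-445488 + y)/(c(637) + g(55)) = (-445488 + 468692)/((260 + 637) - 1) = 23204/(897 - 1) = 23204/896 = 23204*(1/896) = 5801/224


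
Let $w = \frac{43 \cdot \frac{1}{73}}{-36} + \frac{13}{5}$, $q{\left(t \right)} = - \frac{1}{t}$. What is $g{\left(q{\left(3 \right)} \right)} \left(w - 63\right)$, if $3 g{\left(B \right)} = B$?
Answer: $\frac{793871}{118260} \approx 6.7129$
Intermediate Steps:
$g{\left(B \right)} = \frac{B}{3}$
$w = \frac{33949}{13140}$ ($w = 43 \cdot \frac{1}{73} \left(- \frac{1}{36}\right) + 13 \cdot \frac{1}{5} = \frac{43}{73} \left(- \frac{1}{36}\right) + \frac{13}{5} = - \frac{43}{2628} + \frac{13}{5} = \frac{33949}{13140} \approx 2.5836$)
$g{\left(q{\left(3 \right)} \right)} \left(w - 63\right) = \frac{\left(-1\right) \frac{1}{3}}{3} \left(\frac{33949}{13140} - 63\right) = \frac{\left(-1\right) \frac{1}{3}}{3} \left(- \frac{793871}{13140}\right) = \frac{1}{3} \left(- \frac{1}{3}\right) \left(- \frac{793871}{13140}\right) = \left(- \frac{1}{9}\right) \left(- \frac{793871}{13140}\right) = \frac{793871}{118260}$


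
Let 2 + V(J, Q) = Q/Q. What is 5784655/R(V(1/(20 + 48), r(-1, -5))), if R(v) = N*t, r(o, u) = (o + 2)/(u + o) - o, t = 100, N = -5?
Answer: -1156931/100 ≈ -11569.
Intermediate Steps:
r(o, u) = -o + (2 + o)/(o + u) (r(o, u) = (2 + o)/(o + u) - o = -o + (2 + o)/(o + u))
V(J, Q) = -1 (V(J, Q) = -2 + Q/Q = -2 + 1 = -1)
R(v) = -500 (R(v) = -5*100 = -500)
5784655/R(V(1/(20 + 48), r(-1, -5))) = 5784655/(-500) = 5784655*(-1/500) = -1156931/100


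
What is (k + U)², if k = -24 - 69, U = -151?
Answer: 59536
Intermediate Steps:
k = -93
(k + U)² = (-93 - 151)² = (-244)² = 59536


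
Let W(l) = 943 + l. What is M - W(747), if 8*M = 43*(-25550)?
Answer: -556085/4 ≈ -1.3902e+5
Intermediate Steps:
M = -549325/4 (M = (43*(-25550))/8 = (1/8)*(-1098650) = -549325/4 ≈ -1.3733e+5)
M - W(747) = -549325/4 - (943 + 747) = -549325/4 - 1*1690 = -549325/4 - 1690 = -556085/4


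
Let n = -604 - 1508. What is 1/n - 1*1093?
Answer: -2308417/2112 ≈ -1093.0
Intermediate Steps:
n = -2112
1/n - 1*1093 = 1/(-2112) - 1*1093 = -1/2112 - 1093 = -2308417/2112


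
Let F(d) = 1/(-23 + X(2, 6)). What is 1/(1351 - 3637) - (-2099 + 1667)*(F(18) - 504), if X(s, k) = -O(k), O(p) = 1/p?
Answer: -69189868363/317754 ≈ -2.1775e+5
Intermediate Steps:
X(s, k) = -1/k
F(d) = -6/139 (F(d) = 1/(-23 - 1/6) = 1/(-139/6) = -6/139)
1/(1351 - 3637) - (-2099 + 1667)*(F(18) - 504) = 1/(1351 - 3637) - (-2099 + 1667)*(-6/139 - 504) = 1/(-2286) - (-432)*(-70062)/139 = -1/2286 - 1*30266784/139 = -1/2286 - 30266784/139 = -69189868363/317754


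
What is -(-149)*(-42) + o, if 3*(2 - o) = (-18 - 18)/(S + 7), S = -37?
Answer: -31282/5 ≈ -6256.4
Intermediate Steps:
o = 8/5 (o = 2 - (-18 - 18)/(3*(-37 + 7)) = 2 - (-12)/(-30) = 2 - (-12)*(-1)/30 = 2 - ⅓*6/5 = 2 - ⅖ = 8/5 ≈ 1.6000)
-(-149)*(-42) + o = -(-149)*(-42) + 8/5 = -149*42 + 8/5 = -6258 + 8/5 = -31282/5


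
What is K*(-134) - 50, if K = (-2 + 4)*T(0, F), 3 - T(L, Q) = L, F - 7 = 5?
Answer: -854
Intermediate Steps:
F = 12 (F = 7 + 5 = 12)
T(L, Q) = 3 - L
K = 6 (K = (-2 + 4)*(3 - 1*0) = 2*(3 + 0) = 2*3 = 6)
K*(-134) - 50 = 6*(-134) - 50 = -804 - 50 = -854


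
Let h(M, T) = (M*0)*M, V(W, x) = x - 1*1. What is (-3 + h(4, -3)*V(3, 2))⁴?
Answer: 81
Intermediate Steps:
V(W, x) = -1 + x (V(W, x) = x - 1 = -1 + x)
h(M, T) = 0 (h(M, T) = 0*M = 0)
(-3 + h(4, -3)*V(3, 2))⁴ = (-3 + 0*(-1 + 2))⁴ = (-3 + 0*1)⁴ = (-3 + 0)⁴ = (-3)⁴ = 81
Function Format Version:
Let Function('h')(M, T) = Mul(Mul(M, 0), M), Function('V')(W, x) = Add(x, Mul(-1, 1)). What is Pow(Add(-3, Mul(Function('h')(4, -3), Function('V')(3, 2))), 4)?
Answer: 81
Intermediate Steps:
Function('V')(W, x) = Add(-1, x) (Function('V')(W, x) = Add(x, -1) = Add(-1, x))
Function('h')(M, T) = 0 (Function('h')(M, T) = Mul(0, M) = 0)
Pow(Add(-3, Mul(Function('h')(4, -3), Function('V')(3, 2))), 4) = Pow(Add(-3, Mul(0, Add(-1, 2))), 4) = Pow(Add(-3, Mul(0, 1)), 4) = Pow(Add(-3, 0), 4) = Pow(-3, 4) = 81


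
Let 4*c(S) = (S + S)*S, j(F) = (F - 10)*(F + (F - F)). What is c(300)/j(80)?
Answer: 225/28 ≈ 8.0357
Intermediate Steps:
j(F) = F*(-10 + F) (j(F) = (-10 + F)*(F + 0) = (-10 + F)*F = F*(-10 + F))
c(S) = S²/2 (c(S) = ((S + S)*S)/4 = ((2*S)*S)/4 = (2*S²)/4 = S²/2)
c(300)/j(80) = ((½)*300²)/((80*(-10 + 80))) = ((½)*90000)/((80*70)) = 45000/5600 = 45000*(1/5600) = 225/28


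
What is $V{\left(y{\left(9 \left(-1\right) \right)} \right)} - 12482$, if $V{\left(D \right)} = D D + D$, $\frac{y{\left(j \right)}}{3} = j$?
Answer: $-11780$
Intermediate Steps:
$y{\left(j \right)} = 3 j$
$V{\left(D \right)} = D + D^{2}$ ($V{\left(D \right)} = D^{2} + D = D + D^{2}$)
$V{\left(y{\left(9 \left(-1\right) \right)} \right)} - 12482 = 3 \cdot 9 \left(-1\right) \left(1 + 3 \cdot 9 \left(-1\right)\right) - 12482 = 3 \left(-9\right) \left(1 + 3 \left(-9\right)\right) - 12482 = - 27 \left(1 - 27\right) - 12482 = \left(-27\right) \left(-26\right) - 12482 = 702 - 12482 = -11780$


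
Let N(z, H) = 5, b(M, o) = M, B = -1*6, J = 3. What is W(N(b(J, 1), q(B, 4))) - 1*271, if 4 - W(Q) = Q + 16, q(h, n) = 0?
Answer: -288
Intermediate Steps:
B = -6
W(Q) = -12 - Q (W(Q) = 4 - (Q + 16) = 4 - (16 + Q) = 4 + (-16 - Q) = -12 - Q)
W(N(b(J, 1), q(B, 4))) - 1*271 = (-12 - 1*5) - 1*271 = (-12 - 5) - 271 = -17 - 271 = -288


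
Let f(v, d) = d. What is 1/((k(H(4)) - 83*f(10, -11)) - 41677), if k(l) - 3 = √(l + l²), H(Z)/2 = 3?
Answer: -1941/79117099 - √42/1661459079 ≈ -2.4537e-5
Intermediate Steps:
H(Z) = 6 (H(Z) = 2*3 = 6)
k(l) = 3 + √(l + l²)
1/((k(H(4)) - 83*f(10, -11)) - 41677) = 1/(((3 + √(6*(1 + 6))) - 83*(-11)) - 41677) = 1/(((3 + √(6*7)) + 913) - 41677) = 1/(((3 + √42) + 913) - 41677) = 1/((916 + √42) - 41677) = 1/(-40761 + √42)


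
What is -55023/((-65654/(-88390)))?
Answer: -2431741485/32827 ≈ -74078.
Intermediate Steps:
-55023/((-65654/(-88390))) = -55023/((-65654*(-1/88390))) = -55023/32827/44195 = -55023*44195/32827 = -2431741485/32827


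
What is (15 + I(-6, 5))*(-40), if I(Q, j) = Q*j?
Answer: 600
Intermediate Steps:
(15 + I(-6, 5))*(-40) = (15 - 6*5)*(-40) = (15 - 30)*(-40) = -15*(-40) = 600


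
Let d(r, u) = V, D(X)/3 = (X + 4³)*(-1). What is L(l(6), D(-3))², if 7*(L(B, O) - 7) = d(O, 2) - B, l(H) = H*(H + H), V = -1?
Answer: 576/49 ≈ 11.755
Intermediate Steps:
D(X) = -192 - 3*X (D(X) = 3*((X + 4³)*(-1)) = 3*((X + 64)*(-1)) = 3*((64 + X)*(-1)) = 3*(-64 - X) = -192 - 3*X)
l(H) = 2*H² (l(H) = H*(2*H) = 2*H²)
d(r, u) = -1
L(B, O) = 48/7 - B/7 (L(B, O) = 7 + (-1 - B)/7 = 7 + (-⅐ - B/7) = 48/7 - B/7)
L(l(6), D(-3))² = (48/7 - 2*6²/7)² = (48/7 - 2*36/7)² = (48/7 - ⅐*72)² = (48/7 - 72/7)² = (-24/7)² = 576/49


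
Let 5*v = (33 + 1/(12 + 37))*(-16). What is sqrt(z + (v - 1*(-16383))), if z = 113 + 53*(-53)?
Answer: sqrt(16637135)/35 ≈ 116.54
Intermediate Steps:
v = -25888/245 (v = ((33 + 1/(12 + 37))*(-16))/5 = ((33 + 1/49)*(-16))/5 = ((1618/49)*(-16))/5 = (1/5)*(-25888/49) = -25888/245 ≈ -105.67)
z = -2696 (z = 113 - 2809 = -2696)
sqrt(z + (v - 1*(-16383))) = sqrt(-2696 + (-25888/245 - 1*(-16383))) = sqrt(-2696 + (-25888/245 + 16383)) = sqrt(-2696 + 3987947/245) = sqrt(3327427/245) = sqrt(16637135)/35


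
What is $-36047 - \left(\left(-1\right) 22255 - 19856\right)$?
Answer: $6064$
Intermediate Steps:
$-36047 - \left(\left(-1\right) 22255 - 19856\right) = -36047 - \left(-22255 - 19856\right) = -36047 - -42111 = -36047 + 42111 = 6064$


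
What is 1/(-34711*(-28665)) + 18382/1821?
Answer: 6096640387717/603959424705 ≈ 10.094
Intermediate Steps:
1/(-34711*(-28665)) + 18382/1821 = -1/34711*(-1/28665) + 18382*(1/1821) = 1/994990815 + 18382/1821 = 6096640387717/603959424705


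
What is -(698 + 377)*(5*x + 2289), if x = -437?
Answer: -111800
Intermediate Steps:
-(698 + 377)*(5*x + 2289) = -(698 + 377)*(5*(-437) + 2289) = -1075*(-2185 + 2289) = -1075*104 = -1*111800 = -111800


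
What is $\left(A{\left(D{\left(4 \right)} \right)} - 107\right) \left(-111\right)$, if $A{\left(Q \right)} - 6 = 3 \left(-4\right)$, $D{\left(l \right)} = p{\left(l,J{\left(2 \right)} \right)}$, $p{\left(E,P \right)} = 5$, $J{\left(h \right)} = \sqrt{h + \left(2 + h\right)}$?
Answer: $12543$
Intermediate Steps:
$J{\left(h \right)} = \sqrt{2 + 2 h}$
$D{\left(l \right)} = 5$
$A{\left(Q \right)} = -6$ ($A{\left(Q \right)} = 6 + 3 \left(-4\right) = 6 - 12 = -6$)
$\left(A{\left(D{\left(4 \right)} \right)} - 107\right) \left(-111\right) = \left(-6 - 107\right) \left(-111\right) = \left(-113\right) \left(-111\right) = 12543$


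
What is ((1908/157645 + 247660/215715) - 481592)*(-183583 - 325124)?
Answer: 555411948732402870384/2267092745 ≈ 2.4499e+11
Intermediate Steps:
((1908/157645 + 247660/215715) - 481592)*(-183583 - 325124) = ((1908*(1/157645) + 247660*(1/215715)) - 481592)*(-508707) = ((1908/157645 + 49532/43143) - 481592)*(-508707) = (7890788984/6801278235 - 481592)*(-508707) = -3275433296961136/6801278235*(-508707) = 555411948732402870384/2267092745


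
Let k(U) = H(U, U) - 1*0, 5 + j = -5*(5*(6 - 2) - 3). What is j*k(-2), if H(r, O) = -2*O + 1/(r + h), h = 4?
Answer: -405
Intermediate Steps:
H(r, O) = 1/(4 + r) - 2*O (H(r, O) = -2*O + 1/(r + 4) = -2*O + 1/(4 + r) = 1/(4 + r) - 2*O)
j = -90 (j = -5 - 5*(5*(6 - 2) - 3) = -5 - 5*(5*4 - 3) = -5 - 5*(20 - 3) = -5 - 5*17 = -5 - 85 = -90)
k(U) = (1 - 8*U - 2*U²)/(4 + U) (k(U) = (1 - 8*U - 2*U*U)/(4 + U) - 1*0 = (1 - 8*U - 2*U²)/(4 + U) + 0 = (1 - 8*U - 2*U²)/(4 + U))
j*k(-2) = -90*(1 - 8*(-2) - 2*(-2)²)/(4 - 2) = -90*(1 + 16 - 2*4)/2 = -45*(1 + 16 - 8) = -45*9 = -90*9/2 = -405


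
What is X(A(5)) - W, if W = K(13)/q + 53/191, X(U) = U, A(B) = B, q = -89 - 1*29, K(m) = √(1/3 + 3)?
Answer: 902/191 + √30/354 ≈ 4.7380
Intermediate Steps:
K(m) = √30/3 (K(m) = √(⅓ + 3) = √(10/3) = √30/3)
q = -118 (q = -89 - 29 = -118)
W = 53/191 - √30/354 (W = (√30/3)/(-118) + 53/191 = (√30/3)*(-1/118) + 53*(1/191) = -√30/354 + 53/191 = 53/191 - √30/354 ≈ 0.26201)
X(A(5)) - W = 5 - (53/191 - √30/354) = 5 + (-53/191 + √30/354) = 902/191 + √30/354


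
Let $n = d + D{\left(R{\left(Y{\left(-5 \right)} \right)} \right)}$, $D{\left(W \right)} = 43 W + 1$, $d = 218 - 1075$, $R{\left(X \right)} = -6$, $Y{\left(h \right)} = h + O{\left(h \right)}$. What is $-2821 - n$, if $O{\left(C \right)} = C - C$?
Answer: $-1707$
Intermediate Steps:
$O{\left(C \right)} = 0$
$Y{\left(h \right)} = h$ ($Y{\left(h \right)} = h + 0 = h$)
$d = -857$ ($d = 218 - 1075 = -857$)
$D{\left(W \right)} = 1 + 43 W$
$n = -1114$ ($n = -857 + \left(1 + 43 \left(-6\right)\right) = -857 + \left(1 - 258\right) = -857 - 257 = -1114$)
$-2821 - n = -2821 - -1114 = -2821 + 1114 = -1707$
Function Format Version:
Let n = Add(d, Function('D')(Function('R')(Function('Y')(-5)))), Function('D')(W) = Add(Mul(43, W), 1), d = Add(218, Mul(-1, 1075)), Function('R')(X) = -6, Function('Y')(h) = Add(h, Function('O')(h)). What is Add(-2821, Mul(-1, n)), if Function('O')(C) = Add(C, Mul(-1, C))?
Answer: -1707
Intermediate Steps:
Function('O')(C) = 0
Function('Y')(h) = h (Function('Y')(h) = Add(h, 0) = h)
d = -857 (d = Add(218, -1075) = -857)
Function('D')(W) = Add(1, Mul(43, W))
n = -1114 (n = Add(-857, Add(1, Mul(43, -6))) = Add(-857, Add(1, -258)) = Add(-857, -257) = -1114)
Add(-2821, Mul(-1, n)) = Add(-2821, Mul(-1, -1114)) = Add(-2821, 1114) = -1707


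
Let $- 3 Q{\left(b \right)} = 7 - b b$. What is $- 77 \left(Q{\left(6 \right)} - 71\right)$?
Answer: $\frac{14168}{3} \approx 4722.7$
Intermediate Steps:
$Q{\left(b \right)} = - \frac{7}{3} + \frac{b^{2}}{3}$ ($Q{\left(b \right)} = - \frac{7 - b b}{3} = - \frac{7 - b^{2}}{3} = - \frac{7}{3} + \frac{b^{2}}{3}$)
$- 77 \left(Q{\left(6 \right)} - 71\right) = - 77 \left(\left(- \frac{7}{3} + \frac{6^{2}}{3}\right) - 71\right) = - 77 \left(\left(- \frac{7}{3} + \frac{1}{3} \cdot 36\right) - 71\right) = - 77 \left(\left(- \frac{7}{3} + 12\right) - 71\right) = - 77 \left(\frac{29}{3} - 71\right) = \left(-77\right) \left(- \frac{184}{3}\right) = \frac{14168}{3}$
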